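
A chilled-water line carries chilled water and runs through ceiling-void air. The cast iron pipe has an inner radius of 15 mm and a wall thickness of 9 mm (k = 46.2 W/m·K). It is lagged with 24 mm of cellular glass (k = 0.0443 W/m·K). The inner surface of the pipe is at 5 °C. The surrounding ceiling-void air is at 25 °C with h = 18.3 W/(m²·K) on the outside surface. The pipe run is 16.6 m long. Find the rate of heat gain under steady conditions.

For a radial system each layer contributes R = ln(r_out/r_in)/(2πkL); films add R = 1/(hA).
R_cast iron pipe wall = ln(24/15)/(2π×46.2×16.6) = 9.754×10^-5 K/W
R_cellular glass = ln(48/24)/(2π×0.0443×16.6) = 0.15 K/W
R_outer film = 1/(h_o·2πr_oL) = 1/(18.3×2π×0.048×16.6) = 0.01091 K/W
R_total = 0.161 K/W
Q = ΔT/R_total = 20/0.161

Q ≈ 124 W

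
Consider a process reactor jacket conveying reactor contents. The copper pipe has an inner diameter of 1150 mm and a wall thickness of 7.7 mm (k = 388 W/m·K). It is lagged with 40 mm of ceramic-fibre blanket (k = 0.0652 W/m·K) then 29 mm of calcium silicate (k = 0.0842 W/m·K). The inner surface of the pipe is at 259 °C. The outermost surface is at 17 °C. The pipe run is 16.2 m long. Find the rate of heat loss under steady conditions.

Cylindrical conduction, so R = ln(r₂/r₁)/(2πkL) per layer, in series:
R_copper pipe wall = ln(582.7/575)/(2π×388×16.2) = 3.368×10^-7 K/W
R_ceramic-fibre blanket = ln(622.7/582.7)/(2π×0.0652×16.2) = 0.01 K/W
R_calcium silicate = ln(651.7/622.7)/(2π×0.0842×16.2) = 0.005311 K/W
R_total = 0.01532 K/W
Q = ΔT/R_total = 242/0.01532

Q ≈ 15800 W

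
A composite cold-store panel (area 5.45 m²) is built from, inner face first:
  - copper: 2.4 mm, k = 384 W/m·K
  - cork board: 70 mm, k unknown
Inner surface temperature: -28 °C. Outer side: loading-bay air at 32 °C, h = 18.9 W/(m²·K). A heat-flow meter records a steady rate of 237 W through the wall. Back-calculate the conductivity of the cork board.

k ≈ 0.0528 W/(m·K)

Treating each layer as a thermal resistance in series:
R_copper = L/(kA) = 0.0024/(384×5.45) = 1.147×10^-6 K/W
R_outer film = 1/(h_o·A) = 1/(18.9×5.45) = 0.009708 K/W
Sum of known resistances R_other = 0.009709 K/W
Total R = ΔT/Q = 60/237 = 0.2532 K/W
R_cork board = R_total − R_other = 0.2435 K/W
k = L/(R·A) = 0.07/(0.2435×5.45)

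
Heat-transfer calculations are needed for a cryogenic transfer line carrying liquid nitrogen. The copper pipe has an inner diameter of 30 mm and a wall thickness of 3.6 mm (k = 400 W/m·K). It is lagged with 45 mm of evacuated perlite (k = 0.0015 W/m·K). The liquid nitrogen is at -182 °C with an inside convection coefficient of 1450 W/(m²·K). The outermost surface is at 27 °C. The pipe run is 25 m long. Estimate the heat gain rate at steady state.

For a radial system each layer contributes R = ln(r_out/r_in)/(2πkL); films add R = 1/(hA).
R_inner film = 1/(h_i·2πr₁L) = 1/(1450×2π×0.015×25) = 2.927×10^-4 K/W
R_copper pipe wall = ln(18.6/15)/(2π×400×25) = 3.424×10^-6 K/W
R_evacuated perlite = ln(63.6/18.6)/(2π×0.0015×25) = 5.218 K/W
R_total = 5.218 K/W
Q = ΔT/R_total = 209/5.218

Q ≈ 40.1 W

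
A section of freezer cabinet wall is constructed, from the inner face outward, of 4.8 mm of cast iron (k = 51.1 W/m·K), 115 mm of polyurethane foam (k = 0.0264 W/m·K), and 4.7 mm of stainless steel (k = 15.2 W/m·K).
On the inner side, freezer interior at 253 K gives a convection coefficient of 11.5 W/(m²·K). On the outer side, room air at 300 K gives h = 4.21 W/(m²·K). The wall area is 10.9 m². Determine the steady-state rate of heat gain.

Q ≈ 109 W

Model the wall as resistances in series:
R_inner film = 1/(h_i·A) = 1/(11.5×10.9) = 0.007978 K/W
R_cast iron = L/(kA) = 0.0048/(51.1×10.9) = 8.618×10^-6 K/W
R_polyurethane foam = L/(kA) = 0.115/(0.0264×10.9) = 0.3996 K/W
R_stainless steel = L/(kA) = 0.0047/(15.2×10.9) = 2.837×10^-5 K/W
R_outer film = 1/(h_o·A) = 1/(4.21×10.9) = 0.02179 K/W
R_total = 0.4294 K/W
Q = ΔT / R_total = 47 / 0.4294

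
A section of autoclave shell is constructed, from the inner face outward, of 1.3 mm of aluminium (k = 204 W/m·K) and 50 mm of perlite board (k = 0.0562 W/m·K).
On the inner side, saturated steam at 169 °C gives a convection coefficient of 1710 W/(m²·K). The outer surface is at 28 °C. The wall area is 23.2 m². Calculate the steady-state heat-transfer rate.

Using the resistance-network approach (series):
R_inner film = 1/(h_i·A) = 1/(1710×23.2) = 2.521×10^-5 K/W
R_aluminium = L/(kA) = 0.0013/(204×23.2) = 2.747×10^-7 K/W
R_perlite board = L/(kA) = 0.05/(0.0562×23.2) = 0.03835 K/W
R_total = 0.03837 K/W
Q = ΔT / R_total = 141 / 0.03837

Q ≈ 3670 W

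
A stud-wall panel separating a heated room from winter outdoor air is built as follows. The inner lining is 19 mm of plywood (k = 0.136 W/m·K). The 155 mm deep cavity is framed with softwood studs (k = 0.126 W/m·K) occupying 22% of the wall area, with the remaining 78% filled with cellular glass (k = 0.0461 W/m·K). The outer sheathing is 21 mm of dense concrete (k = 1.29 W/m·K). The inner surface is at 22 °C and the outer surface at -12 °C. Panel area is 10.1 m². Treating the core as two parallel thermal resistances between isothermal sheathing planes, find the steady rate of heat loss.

Q ≈ 133 W

Sheathing layers in series; stud and cavity paths in parallel between them.
R_inner = 0.019/(0.136×10.1) = 0.01383 K/W
R_stud  = 0.155/(0.126×0.22×10.1) = 0.5536 K/W
R_cav   = 0.155/(0.0461×0.78×10.1) = 0.4268 K/W
1/R_core = 1/R_stud + 1/R_cav → R_core = 0.241 K/W
R_outer = 0.021/(1.29×10.1) = 0.001612 K/W
R_total = 0.2564 K/W
Q = ΔT/R_total = 34/0.2564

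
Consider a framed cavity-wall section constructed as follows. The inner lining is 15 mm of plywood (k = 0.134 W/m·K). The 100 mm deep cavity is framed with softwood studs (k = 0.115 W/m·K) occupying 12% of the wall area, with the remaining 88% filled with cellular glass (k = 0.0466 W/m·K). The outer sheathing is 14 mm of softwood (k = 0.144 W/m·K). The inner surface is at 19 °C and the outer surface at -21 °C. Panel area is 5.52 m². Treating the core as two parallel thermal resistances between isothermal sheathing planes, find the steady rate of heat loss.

Sheathing layers in series; stud and cavity paths in parallel between them.
R_inner = 0.015/(0.134×5.52) = 0.02028 K/W
R_stud  = 0.1/(0.115×0.12×5.52) = 1.313 K/W
R_cav   = 0.1/(0.0466×0.88×5.52) = 0.4418 K/W
1/R_core = 1/R_stud + 1/R_cav → R_core = 0.3305 K/W
R_outer = 0.014/(0.144×5.52) = 0.01761 K/W
R_total = 0.3684 K/W
Q = ΔT/R_total = 40/0.3684

Q ≈ 109 W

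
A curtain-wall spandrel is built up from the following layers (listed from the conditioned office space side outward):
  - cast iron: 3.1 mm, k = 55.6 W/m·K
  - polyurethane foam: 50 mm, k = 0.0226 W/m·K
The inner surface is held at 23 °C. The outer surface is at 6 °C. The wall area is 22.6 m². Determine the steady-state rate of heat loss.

Treating each layer as a thermal resistance in series:
R_cast iron = L/(kA) = 0.0031/(55.6×22.6) = 2.467×10^-6 K/W
R_polyurethane foam = L/(kA) = 0.05/(0.0226×22.6) = 0.09789 K/W
R_total = 0.0979 K/W
Q = ΔT / R_total = 17 / 0.0979

Q ≈ 174 W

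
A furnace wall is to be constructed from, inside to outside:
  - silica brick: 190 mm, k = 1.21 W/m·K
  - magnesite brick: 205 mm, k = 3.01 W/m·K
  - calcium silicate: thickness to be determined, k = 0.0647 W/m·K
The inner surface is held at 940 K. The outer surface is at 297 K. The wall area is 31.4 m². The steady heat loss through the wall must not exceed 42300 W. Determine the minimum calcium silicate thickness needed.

L ≈ 16.3 mm

Model the wall as resistances in series:
R_silica brick = L/(kA) = 0.19/(1.21×31.4) = 0.005001 K/W
R_magnesite brick = L/(kA) = 0.205/(3.01×31.4) = 0.002169 K/W
Sum of the known resistances R_other = 0.00717 K/W
Required total resistance R_tot = ΔT/Q_allow = 643/42300 = 0.0152 K/W
R_calcium silicate = R_tot − R_other = 0.008031 K/W
L = R·k·A = 0.008031×0.0647×31.4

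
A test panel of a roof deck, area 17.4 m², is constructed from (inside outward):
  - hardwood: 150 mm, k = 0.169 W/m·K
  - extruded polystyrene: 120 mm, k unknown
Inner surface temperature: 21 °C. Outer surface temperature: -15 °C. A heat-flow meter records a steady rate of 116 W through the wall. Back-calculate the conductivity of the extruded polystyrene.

Series thermal resistances:
R_hardwood = L/(kA) = 0.15/(0.169×17.4) = 0.05101 K/W
Sum of known resistances R_other = 0.05101 K/W
Total R = ΔT/Q = 36/116 = 0.3103 K/W
R_extruded polystyrene = R_total − R_other = 0.2593 K/W
k = L/(R·A) = 0.12/(0.2593×17.4)

k ≈ 0.0266 W/(m·K)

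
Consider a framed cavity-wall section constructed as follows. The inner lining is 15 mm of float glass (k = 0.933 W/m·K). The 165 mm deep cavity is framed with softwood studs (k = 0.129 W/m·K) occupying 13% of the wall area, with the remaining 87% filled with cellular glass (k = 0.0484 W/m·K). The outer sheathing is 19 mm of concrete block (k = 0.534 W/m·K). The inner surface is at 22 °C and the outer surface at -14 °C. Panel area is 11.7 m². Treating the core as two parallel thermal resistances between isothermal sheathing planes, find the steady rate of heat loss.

Sheathing layers in series; stud and cavity paths in parallel between them.
R_inner = 0.015/(0.933×11.7) = 0.001374 K/W
R_stud  = 0.165/(0.129×0.13×11.7) = 0.8409 K/W
R_cav   = 0.165/(0.0484×0.87×11.7) = 0.3349 K/W
1/R_core = 1/R_stud + 1/R_cav → R_core = 0.2395 K/W
R_outer = 0.019/(0.534×11.7) = 0.003041 K/W
R_total = 0.2439 K/W
Q = ΔT/R_total = 36/0.2439

Q ≈ 148 W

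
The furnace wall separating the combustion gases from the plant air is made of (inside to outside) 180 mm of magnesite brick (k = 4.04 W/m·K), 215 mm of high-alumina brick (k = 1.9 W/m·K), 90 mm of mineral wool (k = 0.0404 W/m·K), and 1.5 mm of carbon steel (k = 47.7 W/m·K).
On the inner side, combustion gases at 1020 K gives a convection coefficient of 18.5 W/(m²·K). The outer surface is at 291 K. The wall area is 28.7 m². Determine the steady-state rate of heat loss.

Treating each layer as a thermal resistance in series:
R_inner film = 1/(h_i·A) = 1/(18.5×28.7) = 0.001883 K/W
R_magnesite brick = L/(kA) = 0.18/(4.04×28.7) = 0.001552 K/W
R_high-alumina brick = L/(kA) = 0.215/(1.9×28.7) = 0.003943 K/W
R_mineral wool = L/(kA) = 0.09/(0.0404×28.7) = 0.07762 K/W
R_carbon steel = L/(kA) = 0.0015/(47.7×28.7) = 1.096×10^-6 K/W
R_total = 0.085 K/W
Q = ΔT / R_total = 729 / 0.085

Q ≈ 8580 W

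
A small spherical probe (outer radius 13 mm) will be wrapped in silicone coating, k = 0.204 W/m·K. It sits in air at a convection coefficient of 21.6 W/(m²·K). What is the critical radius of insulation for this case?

For a sphere r_cr = 2k/h = 2×0.204/21.6
r_cr = 18.9 mm; since the bare radius (13 mm) is below r_cr, adding a thin layer of insulation will *increase* heat loss.

r_cr ≈ 18.9 mm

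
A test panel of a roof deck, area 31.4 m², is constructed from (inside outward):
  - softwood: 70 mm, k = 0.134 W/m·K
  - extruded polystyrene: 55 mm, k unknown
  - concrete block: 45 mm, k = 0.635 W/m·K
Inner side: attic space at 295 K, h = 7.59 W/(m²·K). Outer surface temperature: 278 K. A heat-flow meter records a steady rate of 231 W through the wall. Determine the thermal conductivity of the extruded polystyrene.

Thermal resistances in series:
R_inner film = 1/(h_i·A) = 1/(7.59×31.4) = 0.004196 K/W
R_softwood = L/(kA) = 0.07/(0.134×31.4) = 0.01664 K/W
R_concrete block = L/(kA) = 0.045/(0.635×31.4) = 0.002257 K/W
Sum of known resistances R_other = 0.02309 K/W
Total R = ΔT/Q = 17/231 = 0.07359 K/W
R_extruded polystyrene = R_total − R_other = 0.0505 K/W
k = L/(R·A) = 0.055/(0.0505×31.4)

k ≈ 0.0347 W/(m·K)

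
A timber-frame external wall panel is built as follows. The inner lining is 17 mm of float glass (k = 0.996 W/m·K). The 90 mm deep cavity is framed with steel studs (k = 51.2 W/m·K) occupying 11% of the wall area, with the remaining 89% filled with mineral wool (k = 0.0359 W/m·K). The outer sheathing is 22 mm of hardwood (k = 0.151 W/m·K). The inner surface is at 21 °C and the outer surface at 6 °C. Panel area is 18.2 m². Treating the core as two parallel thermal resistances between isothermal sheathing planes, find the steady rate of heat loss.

Sheathing layers in series; stud and cavity paths in parallel between them.
R_inner = 0.017/(0.996×18.2) = 9.378×10^-4 K/W
R_stud  = 0.09/(51.2×0.11×18.2) = 8.78×10^-4 K/W
R_cav   = 0.09/(0.0359×0.89×18.2) = 0.1548 K/W
1/R_core = 1/R_stud + 1/R_cav → R_core = 8.731×10^-4 K/W
R_outer = 0.022/(0.151×18.2) = 0.008005 K/W
R_total = 0.009816 K/W
Q = ΔT/R_total = 15/0.009816

Q ≈ 1530 W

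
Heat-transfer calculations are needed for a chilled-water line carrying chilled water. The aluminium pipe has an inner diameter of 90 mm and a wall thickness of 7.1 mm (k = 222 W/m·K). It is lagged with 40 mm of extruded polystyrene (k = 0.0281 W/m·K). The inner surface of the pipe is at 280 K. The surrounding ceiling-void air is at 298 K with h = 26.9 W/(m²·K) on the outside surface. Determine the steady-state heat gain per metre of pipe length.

Cylindrical conduction, so R = ln(r₂/r₁)/(2πkL) per layer, in series:
R_aluminium pipe wall = ln(52.1/45)/(2π×222×1) = 1.05×10^-4 K/W
R_extruded polystyrene = ln(92.1/52.1)/(2π×0.0281×1) = 3.227 K/W
R_outer film = 1/(h_o·2πr_oL) = 1/(26.9×2π×0.0921×1) = 0.06424 K/W
R_total = 3.291 K/W
Q = ΔT/R_total = 18/3.291

q′ ≈ 5.47 W/m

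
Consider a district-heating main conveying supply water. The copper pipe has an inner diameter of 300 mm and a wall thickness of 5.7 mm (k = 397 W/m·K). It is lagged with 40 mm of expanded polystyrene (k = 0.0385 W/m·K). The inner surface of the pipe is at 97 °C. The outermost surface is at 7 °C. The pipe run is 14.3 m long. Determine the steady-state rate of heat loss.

Q ≈ 1360 W

Per-layer cylindrical resistances, series-summed:
R_copper pipe wall = ln(155.7/150)/(2π×397×14.3) = 1.046×10^-6 K/W
R_expanded polystyrene = ln(195.7/155.7)/(2π×0.0385×14.3) = 0.0661 K/W
R_total = 0.0661 K/W
Q = ΔT/R_total = 90/0.0661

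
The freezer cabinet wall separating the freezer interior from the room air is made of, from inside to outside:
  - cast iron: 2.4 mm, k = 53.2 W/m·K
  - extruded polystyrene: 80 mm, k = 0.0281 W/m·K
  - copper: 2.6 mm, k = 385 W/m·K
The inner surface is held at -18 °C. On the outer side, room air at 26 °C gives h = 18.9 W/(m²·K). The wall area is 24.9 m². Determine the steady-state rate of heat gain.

Using the resistance-network approach (series):
R_cast iron = L/(kA) = 0.0024/(53.2×24.9) = 1.812×10^-6 K/W
R_extruded polystyrene = L/(kA) = 0.08/(0.0281×24.9) = 0.1143 K/W
R_copper = L/(kA) = 0.0026/(385×24.9) = 2.712×10^-7 K/W
R_outer film = 1/(h_o·A) = 1/(18.9×24.9) = 0.002125 K/W
R_total = 0.1165 K/W
Q = ΔT / R_total = 44 / 0.1165

Q ≈ 378 W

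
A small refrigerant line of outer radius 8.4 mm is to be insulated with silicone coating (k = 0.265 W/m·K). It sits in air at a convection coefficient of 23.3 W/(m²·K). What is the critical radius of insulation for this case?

For a cylinder r_cr = k/h = 0.265/23.3
r_cr = 11.4 mm; since the bare radius (8.4 mm) is below r_cr, adding a thin layer of insulation will *increase* heat loss.

r_cr ≈ 11.4 mm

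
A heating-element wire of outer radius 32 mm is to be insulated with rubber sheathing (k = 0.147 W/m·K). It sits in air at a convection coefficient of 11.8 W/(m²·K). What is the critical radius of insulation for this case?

r_cr ≈ 12.5 mm

For a cylinder r_cr = k/h = 0.147/11.8
r_cr = 12.5 mm; since the bare radius (32 mm) is above r_cr, any added insulation will reduce heat loss.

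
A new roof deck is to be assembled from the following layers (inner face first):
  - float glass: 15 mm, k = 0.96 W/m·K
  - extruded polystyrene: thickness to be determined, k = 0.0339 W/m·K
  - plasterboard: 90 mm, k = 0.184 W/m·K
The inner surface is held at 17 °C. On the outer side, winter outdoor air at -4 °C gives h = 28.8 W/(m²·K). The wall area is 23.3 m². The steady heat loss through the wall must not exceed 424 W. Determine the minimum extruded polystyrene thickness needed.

Series thermal resistances:
R_float glass = L/(kA) = 0.015/(0.96×23.3) = 6.706×10^-4 K/W
R_plasterboard = L/(kA) = 0.09/(0.184×23.3) = 0.02099 K/W
R_outer film = 1/(h_o·A) = 1/(28.8×23.3) = 0.00149 K/W
Sum of the known resistances R_other = 0.02315 K/W
Required total resistance R_tot = ΔT/Q_allow = 21/424 = 0.04953 K/W
R_extruded polystyrene = R_tot − R_other = 0.02637 K/W
L = R·k·A = 0.02637×0.0339×23.3

L ≈ 20.8 mm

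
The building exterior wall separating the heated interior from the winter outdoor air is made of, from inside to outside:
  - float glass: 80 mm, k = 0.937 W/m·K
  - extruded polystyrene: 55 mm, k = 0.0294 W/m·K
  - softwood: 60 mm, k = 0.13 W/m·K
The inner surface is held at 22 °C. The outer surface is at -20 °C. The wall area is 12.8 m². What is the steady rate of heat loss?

Q ≈ 222 W

Model the wall as resistances in series:
R_float glass = L/(kA) = 0.08/(0.937×12.8) = 0.00667 K/W
R_extruded polystyrene = L/(kA) = 0.055/(0.0294×12.8) = 0.1462 K/W
R_softwood = L/(kA) = 0.06/(0.13×12.8) = 0.03606 K/W
R_total = 0.1889 K/W
Q = ΔT / R_total = 42 / 0.1889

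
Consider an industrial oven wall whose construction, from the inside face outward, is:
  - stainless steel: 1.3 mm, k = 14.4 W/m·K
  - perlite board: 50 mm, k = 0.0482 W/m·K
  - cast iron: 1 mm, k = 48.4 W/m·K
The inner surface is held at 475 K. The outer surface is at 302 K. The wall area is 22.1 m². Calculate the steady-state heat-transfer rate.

Using the resistance-network approach (series):
R_stainless steel = L/(kA) = 0.0013/(14.4×22.1) = 4.085×10^-6 K/W
R_perlite board = L/(kA) = 0.05/(0.0482×22.1) = 0.04694 K/W
R_cast iron = L/(kA) = 0.001/(48.4×22.1) = 9.349×10^-7 K/W
R_total = 0.04694 K/W
Q = ΔT / R_total = 173 / 0.04694

Q ≈ 3690 W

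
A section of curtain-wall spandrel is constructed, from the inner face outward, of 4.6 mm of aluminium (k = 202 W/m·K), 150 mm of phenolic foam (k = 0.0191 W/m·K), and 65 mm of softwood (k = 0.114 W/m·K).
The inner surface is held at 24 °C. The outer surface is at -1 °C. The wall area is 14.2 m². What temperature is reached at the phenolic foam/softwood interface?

Using the resistance-network approach (series):
R_aluminium = L/(kA) = 0.0046/(202×14.2) = 1.604×10^-6 K/W
R_phenolic foam = L/(kA) = 0.15/(0.0191×14.2) = 0.5531 K/W
R_softwood = L/(kA) = 0.065/(0.114×14.2) = 0.04015 K/W
R_total = 0.5932 K/W;  Q = ΔT/R_total = 25/0.5932 = 42.14 W
T_interface = T_inner − Q·ΣR(inner→interface) = 24 − 42.1×0.5531

T ≈ 0.692 °C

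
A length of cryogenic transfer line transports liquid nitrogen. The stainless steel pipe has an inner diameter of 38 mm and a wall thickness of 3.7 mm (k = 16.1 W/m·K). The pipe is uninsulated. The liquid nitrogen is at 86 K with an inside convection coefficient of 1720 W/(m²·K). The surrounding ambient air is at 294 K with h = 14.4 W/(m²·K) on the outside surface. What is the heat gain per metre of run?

Per-layer cylindrical resistances, series-summed:
R_inner film = 1/(h_i·2πr₁L) = 1/(1720×2π×0.019×1) = 0.00487 K/W
R_stainless steel pipe wall = ln(22.7/19)/(2π×16.1×1) = 0.001759 K/W
R_outer film = 1/(h_o·2πr_oL) = 1/(14.4×2π×0.0227×1) = 0.4869 K/W
R_total = 0.4935 K/W
Q = ΔT/R_total = 208/0.4935

q′ ≈ 421 W/m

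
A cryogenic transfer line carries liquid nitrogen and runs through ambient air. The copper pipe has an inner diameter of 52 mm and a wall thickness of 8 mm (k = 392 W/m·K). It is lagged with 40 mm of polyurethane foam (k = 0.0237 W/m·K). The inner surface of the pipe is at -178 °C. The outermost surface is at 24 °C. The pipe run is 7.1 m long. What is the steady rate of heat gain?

Cylindrical conduction, so R = ln(r₂/r₁)/(2πkL) per layer, in series:
R_copper pipe wall = ln(34/26)/(2π×392×7.1) = 1.534×10^-5 K/W
R_polyurethane foam = ln(74/34)/(2π×0.0237×7.1) = 0.7356 K/W
R_total = 0.7356 K/W
Q = ΔT/R_total = 202/0.7356

Q ≈ 275 W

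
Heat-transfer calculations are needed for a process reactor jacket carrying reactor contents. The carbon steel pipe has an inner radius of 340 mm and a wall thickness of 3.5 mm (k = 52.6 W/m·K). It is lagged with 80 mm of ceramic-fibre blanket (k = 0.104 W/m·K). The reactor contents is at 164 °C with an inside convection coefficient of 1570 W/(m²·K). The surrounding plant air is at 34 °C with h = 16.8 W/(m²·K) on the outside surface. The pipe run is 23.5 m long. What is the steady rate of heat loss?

Q ≈ 8900 W

Per-layer cylindrical resistances, series-summed:
R_inner film = 1/(h_i·2πr₁L) = 1/(1570×2π×0.34×23.5) = 1.269×10^-5 K/W
R_carbon steel pipe wall = ln(343.5/340)/(2π×52.6×23.5) = 1.319×10^-6 K/W
R_ceramic-fibre blanket = ln(423.5/343.5)/(2π×0.104×23.5) = 0.01363 K/W
R_outer film = 1/(h_o·2πr_oL) = 1/(16.8×2π×0.4235×23.5) = 9.519×10^-4 K/W
R_total = 0.0146 K/W
Q = ΔT/R_total = 130/0.0146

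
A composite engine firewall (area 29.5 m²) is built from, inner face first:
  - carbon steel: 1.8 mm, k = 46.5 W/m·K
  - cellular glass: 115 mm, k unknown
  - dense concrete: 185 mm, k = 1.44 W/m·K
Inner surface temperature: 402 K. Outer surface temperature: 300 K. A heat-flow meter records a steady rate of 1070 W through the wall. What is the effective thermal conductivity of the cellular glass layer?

k ≈ 0.0429 W/(m·K)

Model the wall as resistances in series:
R_carbon steel = L/(kA) = 0.0018/(46.5×29.5) = 1.312×10^-6 K/W
R_dense concrete = L/(kA) = 0.185/(1.44×29.5) = 0.004355 K/W
Sum of known resistances R_other = 0.004356 K/W
Total R = ΔT/Q = 102/1070 = 0.09533 K/W
R_cellular glass = R_total − R_other = 0.09097 K/W
k = L/(R·A) = 0.115/(0.09097×29.5)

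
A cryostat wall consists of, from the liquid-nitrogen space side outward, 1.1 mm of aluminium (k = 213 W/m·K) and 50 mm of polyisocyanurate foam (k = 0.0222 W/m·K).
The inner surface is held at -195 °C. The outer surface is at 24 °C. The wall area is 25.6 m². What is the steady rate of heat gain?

Thermal resistances in series:
R_aluminium = L/(kA) = 0.0011/(213×25.6) = 2.017×10^-7 K/W
R_polyisocyanurate foam = L/(kA) = 0.05/(0.0222×25.6) = 0.08798 K/W
R_total = 0.08798 K/W
Q = ΔT / R_total = 219 / 0.08798

Q ≈ 2490 W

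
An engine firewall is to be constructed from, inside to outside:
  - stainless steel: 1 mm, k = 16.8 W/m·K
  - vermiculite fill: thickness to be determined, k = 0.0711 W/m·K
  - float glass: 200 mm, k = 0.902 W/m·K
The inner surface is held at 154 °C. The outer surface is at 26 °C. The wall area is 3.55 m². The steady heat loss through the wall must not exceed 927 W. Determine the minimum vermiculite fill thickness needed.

Treating each layer as a thermal resistance in series:
R_stainless steel = L/(kA) = 0.001/(16.8×3.55) = 1.677×10^-5 K/W
R_float glass = L/(kA) = 0.2/(0.902×3.55) = 0.06246 K/W
Sum of the known resistances R_other = 0.06248 K/W
Required total resistance R_tot = ΔT/Q_allow = 128/927 = 0.1381 K/W
R_vermiculite fill = R_tot − R_other = 0.0756 K/W
L = R·k·A = 0.0756×0.0711×3.55

L ≈ 19.1 mm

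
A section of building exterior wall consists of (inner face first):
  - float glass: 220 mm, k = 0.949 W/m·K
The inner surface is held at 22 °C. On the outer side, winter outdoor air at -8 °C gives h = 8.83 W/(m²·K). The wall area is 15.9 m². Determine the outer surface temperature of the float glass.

T ≈ 1.85 °C

Using the resistance-network approach (series):
R_float glass = L/(kA) = 0.22/(0.949×15.9) = 0.01458 K/W
R_outer film = 1/(h_o·A) = 1/(8.83×15.9) = 0.007123 K/W
R_total = 0.0217 K/W;  Q = ΔT/R_total = 30/0.0217 = 1382 W
T_interface = T_inner − Q·ΣR(inner→interface) = 22 − 1380×0.01458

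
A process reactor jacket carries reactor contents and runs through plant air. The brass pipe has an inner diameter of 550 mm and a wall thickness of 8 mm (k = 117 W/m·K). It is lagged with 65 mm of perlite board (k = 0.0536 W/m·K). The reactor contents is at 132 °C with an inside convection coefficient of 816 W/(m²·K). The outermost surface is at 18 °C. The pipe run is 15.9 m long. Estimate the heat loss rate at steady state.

Treating each annulus and film as a series resistance:
R_inner film = 1/(h_i·2πr₁L) = 1/(816×2π×0.275×15.9) = 4.461×10^-5 K/W
R_brass pipe wall = ln(283/275)/(2π×117×15.9) = 2.453×10^-6 K/W
R_perlite board = ln(348/283)/(2π×0.0536×15.9) = 0.03861 K/W
R_total = 0.03866 K/W
Q = ΔT/R_total = 114/0.03866

Q ≈ 2950 W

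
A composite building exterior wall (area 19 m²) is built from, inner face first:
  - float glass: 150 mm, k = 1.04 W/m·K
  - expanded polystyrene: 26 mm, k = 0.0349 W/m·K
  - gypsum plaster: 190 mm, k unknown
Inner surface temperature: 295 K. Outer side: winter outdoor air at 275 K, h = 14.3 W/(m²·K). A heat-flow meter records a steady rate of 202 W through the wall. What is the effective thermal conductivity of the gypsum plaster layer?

k ≈ 0.206 W/(m·K)

Thermal resistances in series:
R_float glass = L/(kA) = 0.15/(1.04×19) = 0.007591 K/W
R_expanded polystyrene = L/(kA) = 0.026/(0.0349×19) = 0.03921 K/W
R_outer film = 1/(h_o·A) = 1/(14.3×19) = 0.003681 K/W
Sum of known resistances R_other = 0.05048 K/W
Total R = ΔT/Q = 20/202 = 0.09901 K/W
R_gypsum plaster = R_total − R_other = 0.04853 K/W
k = L/(R·A) = 0.19/(0.04853×19)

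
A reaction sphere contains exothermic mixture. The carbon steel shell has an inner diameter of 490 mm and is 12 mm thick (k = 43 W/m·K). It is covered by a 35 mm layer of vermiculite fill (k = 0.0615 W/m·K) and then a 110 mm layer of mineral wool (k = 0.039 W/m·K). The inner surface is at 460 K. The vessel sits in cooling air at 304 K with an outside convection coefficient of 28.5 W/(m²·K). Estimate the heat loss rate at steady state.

Radial (spherical) resistances in series:
R_carbon steel shell = (1/0.245 − 1/0.257)/(4π×43) = 3.527×10^-4 K/W
R_vermiculite fill = (1/0.257 − 1/0.292)/(4π×0.0615) = 0.6035 K/W
R_mineral wool = (1/0.292 − 1/0.402)/(4π×0.039) = 1.912 K/W
R_outer film = 1/(h·4πr_o²) = 1/(28.5×4π×0.402²) = 0.01728 K/W
R_total = 2.533 K/W
Q = ΔT/R_total = 156/2.533

Q ≈ 61.6 W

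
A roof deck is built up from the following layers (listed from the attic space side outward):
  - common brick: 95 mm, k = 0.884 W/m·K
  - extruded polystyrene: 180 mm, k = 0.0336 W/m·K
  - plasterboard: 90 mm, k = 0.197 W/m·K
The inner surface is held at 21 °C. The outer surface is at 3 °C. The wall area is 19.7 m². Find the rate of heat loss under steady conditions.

Q ≈ 59.9 W

Thermal resistances in series:
R_common brick = L/(kA) = 0.095/(0.884×19.7) = 0.005455 K/W
R_extruded polystyrene = L/(kA) = 0.18/(0.0336×19.7) = 0.2719 K/W
R_plasterboard = L/(kA) = 0.09/(0.197×19.7) = 0.02319 K/W
R_total = 0.3006 K/W
Q = ΔT / R_total = 18 / 0.3006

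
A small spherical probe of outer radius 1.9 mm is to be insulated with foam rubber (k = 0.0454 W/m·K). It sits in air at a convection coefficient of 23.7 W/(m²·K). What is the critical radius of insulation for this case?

For a sphere r_cr = 2k/h = 2×0.0454/23.7
r_cr = 3.83 mm; since the bare radius (1.9 mm) is below r_cr, adding a thin layer of insulation will *increase* heat loss.

r_cr ≈ 3.83 mm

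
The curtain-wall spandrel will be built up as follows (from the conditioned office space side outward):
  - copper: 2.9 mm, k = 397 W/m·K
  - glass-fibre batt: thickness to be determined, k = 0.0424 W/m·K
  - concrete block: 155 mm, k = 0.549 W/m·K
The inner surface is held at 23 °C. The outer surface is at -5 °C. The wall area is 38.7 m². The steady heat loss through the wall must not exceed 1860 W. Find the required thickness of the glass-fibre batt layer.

L ≈ 12.7 mm

Model the wall as resistances in series:
R_copper = L/(kA) = 0.0029/(397×38.7) = 1.888×10^-7 K/W
R_concrete block = L/(kA) = 0.155/(0.549×38.7) = 0.007295 K/W
Sum of the known resistances R_other = 0.007296 K/W
Required total resistance R_tot = ΔT/Q_allow = 28/1860 = 0.01505 K/W
R_glass-fibre batt = R_tot − R_other = 0.007758 K/W
L = R·k·A = 0.007758×0.0424×38.7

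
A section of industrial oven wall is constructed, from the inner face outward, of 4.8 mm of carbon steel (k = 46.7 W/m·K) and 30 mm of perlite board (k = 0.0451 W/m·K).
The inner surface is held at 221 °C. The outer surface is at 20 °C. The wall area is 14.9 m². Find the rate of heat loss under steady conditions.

Q ≈ 4500 W

Thermal resistances in series:
R_carbon steel = L/(kA) = 0.0048/(46.7×14.9) = 6.898×10^-6 K/W
R_perlite board = L/(kA) = 0.03/(0.0451×14.9) = 0.04464 K/W
R_total = 0.04465 K/W
Q = ΔT / R_total = 201 / 0.04465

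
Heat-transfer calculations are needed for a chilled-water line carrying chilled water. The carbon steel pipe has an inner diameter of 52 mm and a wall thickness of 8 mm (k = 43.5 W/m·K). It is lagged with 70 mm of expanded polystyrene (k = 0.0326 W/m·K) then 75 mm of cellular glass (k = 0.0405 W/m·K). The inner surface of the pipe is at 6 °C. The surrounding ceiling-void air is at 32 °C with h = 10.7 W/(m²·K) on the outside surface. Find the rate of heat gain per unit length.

Radial resistances (cylindrical: R_cond = ln(r_o/r_i)/(2πkL), R_conv = 1/(h·2πrL)):
R_carbon steel pipe wall = ln(34/26)/(2π×43.5×1) = 9.815×10^-4 K/W
R_expanded polystyrene = ln(104/34)/(2π×0.0326×1) = 5.458 K/W
R_cellular glass = ln(179/104)/(2π×0.0405×1) = 2.134 K/W
R_outer film = 1/(h_o·2πr_oL) = 1/(10.7×2π×0.179×1) = 0.0831 K/W
R_total = 7.676 K/W
Q = ΔT/R_total = 26/7.676

q′ ≈ 3.39 W/m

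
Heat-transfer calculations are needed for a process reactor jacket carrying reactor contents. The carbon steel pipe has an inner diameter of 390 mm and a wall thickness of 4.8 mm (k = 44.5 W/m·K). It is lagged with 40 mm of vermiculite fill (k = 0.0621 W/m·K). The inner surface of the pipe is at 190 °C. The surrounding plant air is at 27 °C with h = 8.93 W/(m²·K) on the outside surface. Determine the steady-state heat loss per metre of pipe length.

For a radial system each layer contributes R = ln(r_out/r_in)/(2πkL); films add R = 1/(hA).
R_carbon steel pipe wall = ln(199.8/195)/(2π×44.5×1) = 8.697×10^-5 K/W
R_vermiculite fill = ln(239.8/199.8)/(2π×0.0621×1) = 0.4677 K/W
R_outer film = 1/(h_o·2πr_oL) = 1/(8.93×2π×0.2398×1) = 0.07432 K/W
R_total = 0.5421 K/W
Q = ΔT/R_total = 163/0.5421

q′ ≈ 301 W/m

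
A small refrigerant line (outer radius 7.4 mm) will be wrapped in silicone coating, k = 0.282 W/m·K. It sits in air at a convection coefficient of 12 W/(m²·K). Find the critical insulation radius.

For a cylinder r_cr = k/h = 0.282/12
r_cr = 23.5 mm; since the bare radius (7.4 mm) is below r_cr, adding a thin layer of insulation will *increase* heat loss.

r_cr ≈ 23.5 mm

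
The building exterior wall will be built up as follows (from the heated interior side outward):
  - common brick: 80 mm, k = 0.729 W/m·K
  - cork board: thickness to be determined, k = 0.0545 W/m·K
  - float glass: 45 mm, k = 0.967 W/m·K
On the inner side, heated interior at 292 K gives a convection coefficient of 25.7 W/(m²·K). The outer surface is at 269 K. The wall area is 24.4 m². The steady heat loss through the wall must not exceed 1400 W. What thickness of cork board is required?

L ≈ 11.2 mm

Thermal resistances in series:
R_inner film = 1/(h_i·A) = 1/(25.7×24.4) = 0.001595 K/W
R_common brick = L/(kA) = 0.08/(0.729×24.4) = 0.004498 K/W
R_float glass = L/(kA) = 0.045/(0.967×24.4) = 0.001907 K/W
Sum of the known resistances R_other = 0.007999 K/W
Required total resistance R_tot = ΔT/Q_allow = 23/1400 = 0.01643 K/W
R_cork board = R_tot − R_other = 0.008429 K/W
L = R·k·A = 0.008429×0.0545×24.4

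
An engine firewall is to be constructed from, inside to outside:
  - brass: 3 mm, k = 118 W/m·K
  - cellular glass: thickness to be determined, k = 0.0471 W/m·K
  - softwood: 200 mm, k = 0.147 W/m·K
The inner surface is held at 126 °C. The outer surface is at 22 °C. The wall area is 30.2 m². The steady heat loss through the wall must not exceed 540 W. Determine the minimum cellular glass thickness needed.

Thermal resistances in series:
R_brass = L/(kA) = 0.003/(118×30.2) = 8.418×10^-7 K/W
R_softwood = L/(kA) = 0.2/(0.147×30.2) = 0.04505 K/W
Sum of the known resistances R_other = 0.04505 K/W
Required total resistance R_tot = ΔT/Q_allow = 104/540 = 0.1926 K/W
R_cellular glass = R_tot − R_other = 0.1475 K/W
L = R·k·A = 0.1475×0.0471×30.2

L ≈ 210 mm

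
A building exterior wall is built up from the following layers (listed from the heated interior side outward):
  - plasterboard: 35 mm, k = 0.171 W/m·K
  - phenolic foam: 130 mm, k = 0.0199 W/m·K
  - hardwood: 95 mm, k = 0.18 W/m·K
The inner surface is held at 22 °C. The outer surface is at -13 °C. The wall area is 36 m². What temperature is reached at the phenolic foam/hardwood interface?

T ≈ -10.5 °C

Thermal resistances in series:
R_plasterboard = L/(kA) = 0.035/(0.171×36) = 0.005686 K/W
R_phenolic foam = L/(kA) = 0.13/(0.0199×36) = 0.1815 K/W
R_hardwood = L/(kA) = 0.095/(0.18×36) = 0.01466 K/W
R_total = 0.2018 K/W;  Q = ΔT/R_total = 35/0.2018 = 173.4 W
T_interface = T_inner − Q·ΣR(inner→interface) = 22 − 173×0.1871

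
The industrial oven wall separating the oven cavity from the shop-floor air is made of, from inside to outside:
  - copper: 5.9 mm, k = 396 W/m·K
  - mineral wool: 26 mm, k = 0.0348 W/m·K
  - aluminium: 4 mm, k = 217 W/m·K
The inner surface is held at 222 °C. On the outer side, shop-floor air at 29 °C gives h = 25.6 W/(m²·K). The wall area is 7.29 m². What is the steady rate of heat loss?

Q ≈ 1790 W

Treating each layer as a thermal resistance in series:
R_copper = L/(kA) = 0.0059/(396×7.29) = 2.044×10^-6 K/W
R_mineral wool = L/(kA) = 0.026/(0.0348×7.29) = 0.1025 K/W
R_aluminium = L/(kA) = 0.004/(217×7.29) = 2.529×10^-6 K/W
R_outer film = 1/(h_o·A) = 1/(25.6×7.29) = 0.005358 K/W
R_total = 0.1078 K/W
Q = ΔT / R_total = 193 / 0.1078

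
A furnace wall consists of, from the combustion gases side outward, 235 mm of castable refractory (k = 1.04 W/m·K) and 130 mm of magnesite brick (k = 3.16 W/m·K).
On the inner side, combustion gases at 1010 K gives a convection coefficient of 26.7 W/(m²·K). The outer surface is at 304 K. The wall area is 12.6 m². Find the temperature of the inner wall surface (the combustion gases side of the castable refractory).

T ≈ 923 K

Model the wall as resistances in series:
R_inner film = 1/(h_i·A) = 1/(26.7×12.6) = 0.002972 K/W
R_castable refractory = L/(kA) = 0.235/(1.04×12.6) = 0.01793 K/W
R_magnesite brick = L/(kA) = 0.13/(3.16×12.6) = 0.003265 K/W
R_total = 0.02417 K/W;  Q = ΔT/R_total = 706/0.02417 = 29210 W
T_interface = T_inner − Q·ΣR(inner→interface) = 1010 − 29200×0.002972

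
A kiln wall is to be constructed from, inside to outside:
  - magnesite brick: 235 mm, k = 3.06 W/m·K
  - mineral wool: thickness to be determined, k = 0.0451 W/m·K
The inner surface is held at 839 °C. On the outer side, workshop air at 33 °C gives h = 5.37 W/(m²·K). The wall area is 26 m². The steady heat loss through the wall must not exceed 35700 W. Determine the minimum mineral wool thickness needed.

Using the resistance-network approach (series):
R_magnesite brick = L/(kA) = 0.235/(3.06×26) = 0.002954 K/W
R_outer film = 1/(h_o·A) = 1/(5.37×26) = 0.007162 K/W
Sum of the known resistances R_other = 0.01012 K/W
Required total resistance R_tot = ΔT/Q_allow = 806/35700 = 0.02258 K/W
R_mineral wool = R_tot − R_other = 0.01246 K/W
L = R·k·A = 0.01246×0.0451×26

L ≈ 14.6 mm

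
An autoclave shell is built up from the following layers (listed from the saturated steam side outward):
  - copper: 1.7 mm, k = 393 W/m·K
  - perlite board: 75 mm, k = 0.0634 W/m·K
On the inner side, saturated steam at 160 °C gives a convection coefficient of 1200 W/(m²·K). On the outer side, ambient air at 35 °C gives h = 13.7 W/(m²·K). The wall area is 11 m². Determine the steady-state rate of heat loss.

Q ≈ 1090 W

Thermal resistances in series:
R_inner film = 1/(h_i·A) = 1/(1200×11) = 7.576×10^-5 K/W
R_copper = L/(kA) = 0.0017/(393×11) = 3.932×10^-7 K/W
R_perlite board = L/(kA) = 0.075/(0.0634×11) = 0.1075 K/W
R_outer film = 1/(h_o·A) = 1/(13.7×11) = 0.006636 K/W
R_total = 0.1143 K/W
Q = ΔT / R_total = 125 / 0.1143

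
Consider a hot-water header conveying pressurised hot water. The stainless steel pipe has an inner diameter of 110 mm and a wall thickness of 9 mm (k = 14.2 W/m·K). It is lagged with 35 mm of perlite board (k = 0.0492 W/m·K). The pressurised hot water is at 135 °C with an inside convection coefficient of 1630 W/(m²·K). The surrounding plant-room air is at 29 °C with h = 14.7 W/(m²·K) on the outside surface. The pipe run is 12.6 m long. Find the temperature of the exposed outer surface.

Per-layer cylindrical resistances, series-summed:
R_inner film = 1/(h_i·2πr₁L) = 1/(1630×2π×0.055×12.6) = 1.409×10^-4 K/W
R_stainless steel pipe wall = ln(64/55)/(2π×14.2×12.6) = 1.348×10^-4 K/W
R_perlite board = ln(99/64)/(2π×0.0492×12.6) = 0.112 K/W
R_outer film = 1/(h_o·2πr_oL) = 1/(14.7×2π×0.099×12.6) = 0.00868 K/W
R_total = 0.121 K/W
Q = ΔT/R_total = 106/0.121
Q = 876 W
T_interface = T_inner − Q·ΣR(inner→interface) = 135 − 876×0.1123

T ≈ 36.6 °C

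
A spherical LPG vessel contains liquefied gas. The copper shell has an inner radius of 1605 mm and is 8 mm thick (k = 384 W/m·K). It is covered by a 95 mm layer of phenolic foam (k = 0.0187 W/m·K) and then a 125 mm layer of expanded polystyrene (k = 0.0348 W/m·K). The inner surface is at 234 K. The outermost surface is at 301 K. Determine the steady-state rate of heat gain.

Radial (spherical) resistances in series:
R_copper shell = (1/1.605 − 1/1.613)/(4π×384) = 6.404×10^-7 K/W
R_phenolic foam = (1/1.613 − 1/1.708)/(4π×0.0187) = 0.1467 K/W
R_expanded polystyrene = (1/1.708 − 1/1.833)/(4π×0.0348) = 0.0913 K/W
R_total = 0.238 K/W
Q = ΔT/R_total = 67/0.238

Q ≈ 281 W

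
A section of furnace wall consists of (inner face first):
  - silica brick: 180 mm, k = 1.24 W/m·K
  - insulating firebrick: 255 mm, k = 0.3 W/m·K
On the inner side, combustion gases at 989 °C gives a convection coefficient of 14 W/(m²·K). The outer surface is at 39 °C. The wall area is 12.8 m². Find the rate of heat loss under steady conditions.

Model the wall as resistances in series:
R_inner film = 1/(h_i·A) = 1/(14×12.8) = 0.00558 K/W
R_silica brick = L/(kA) = 0.18/(1.24×12.8) = 0.01134 K/W
R_insulating firebrick = L/(kA) = 0.255/(0.3×12.8) = 0.06641 K/W
R_total = 0.08333 K/W
Q = ΔT / R_total = 950 / 0.08333

Q ≈ 11400 W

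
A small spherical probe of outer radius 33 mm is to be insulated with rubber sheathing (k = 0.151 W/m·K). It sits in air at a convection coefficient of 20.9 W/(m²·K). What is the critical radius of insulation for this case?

r_cr ≈ 14.4 mm

For a sphere r_cr = 2k/h = 2×0.151/20.9
r_cr = 14.4 mm; since the bare radius (33 mm) is above r_cr, any added insulation will reduce heat loss.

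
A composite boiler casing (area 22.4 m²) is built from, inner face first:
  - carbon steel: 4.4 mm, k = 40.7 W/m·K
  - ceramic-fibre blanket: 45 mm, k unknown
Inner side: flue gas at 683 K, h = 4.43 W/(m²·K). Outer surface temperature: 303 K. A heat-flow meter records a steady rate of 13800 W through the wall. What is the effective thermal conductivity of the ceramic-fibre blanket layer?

Treating each layer as a thermal resistance in series:
R_inner film = 1/(h_i·A) = 1/(4.43×22.4) = 0.01008 K/W
R_carbon steel = L/(kA) = 0.0044/(40.7×22.4) = 4.826×10^-6 K/W
Sum of known resistances R_other = 0.01008 K/W
Total R = ΔT/Q = 380/13800 = 0.02754 K/W
R_ceramic-fibre blanket = R_total − R_other = 0.01745 K/W
k = L/(R·A) = 0.045/(0.01745×22.4)

k ≈ 0.115 W/(m·K)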